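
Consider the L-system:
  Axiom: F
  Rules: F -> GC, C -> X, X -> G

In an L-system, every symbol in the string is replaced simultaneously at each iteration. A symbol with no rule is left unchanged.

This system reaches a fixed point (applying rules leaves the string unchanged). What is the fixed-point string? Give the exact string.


Step 0: F
Step 1: GC
Step 2: GX
Step 3: GG
Step 4: GG  (unchanged — fixed point at step 3)

Answer: GG


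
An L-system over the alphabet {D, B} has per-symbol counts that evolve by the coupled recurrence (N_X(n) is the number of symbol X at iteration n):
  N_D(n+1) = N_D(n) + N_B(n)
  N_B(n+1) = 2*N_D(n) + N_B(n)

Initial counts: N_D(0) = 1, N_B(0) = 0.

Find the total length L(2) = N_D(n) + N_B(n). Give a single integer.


Answer: 7

Derivation:
Step 0: N_D=1, N_B=0, L=1
Step 1: N_D=1, N_B=2, L=3
Step 2: N_D=3, N_B=4, L=7


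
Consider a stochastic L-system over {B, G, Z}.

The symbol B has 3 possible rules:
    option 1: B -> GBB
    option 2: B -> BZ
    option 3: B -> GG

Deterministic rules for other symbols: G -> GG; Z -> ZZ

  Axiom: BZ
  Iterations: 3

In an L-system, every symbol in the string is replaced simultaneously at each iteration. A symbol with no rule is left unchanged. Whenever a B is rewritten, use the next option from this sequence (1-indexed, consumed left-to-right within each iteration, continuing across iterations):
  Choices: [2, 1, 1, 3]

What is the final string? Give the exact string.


Step 0: BZ
Step 1: BZZZ  (used choices [2])
Step 2: GBBZZZZZZ  (used choices [1])
Step 3: GGGBBGGZZZZZZZZZZZZ  (used choices [1, 3])

Answer: GGGBBGGZZZZZZZZZZZZ


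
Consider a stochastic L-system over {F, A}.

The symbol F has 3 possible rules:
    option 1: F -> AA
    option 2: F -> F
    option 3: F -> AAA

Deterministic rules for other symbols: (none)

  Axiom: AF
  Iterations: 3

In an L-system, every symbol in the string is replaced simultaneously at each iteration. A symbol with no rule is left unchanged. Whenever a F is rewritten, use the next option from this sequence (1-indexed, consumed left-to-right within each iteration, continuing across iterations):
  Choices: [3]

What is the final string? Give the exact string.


Step 0: AF
Step 1: AAAA  (used choices [3])
Step 2: AAAA  (used choices [])
Step 3: AAAA  (used choices [])

Answer: AAAA


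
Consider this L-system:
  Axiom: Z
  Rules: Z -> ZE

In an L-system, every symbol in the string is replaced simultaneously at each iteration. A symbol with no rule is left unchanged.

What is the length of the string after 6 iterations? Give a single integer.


Answer: 7

Derivation:
Step 0: length = 1
Step 1: length = 2
Step 2: length = 3
Step 3: length = 4
Step 4: length = 5
Step 5: length = 6
Step 6: length = 7


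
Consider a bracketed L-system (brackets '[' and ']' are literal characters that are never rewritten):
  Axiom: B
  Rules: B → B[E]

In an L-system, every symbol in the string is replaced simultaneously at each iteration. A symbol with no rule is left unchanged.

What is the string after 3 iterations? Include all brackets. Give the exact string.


Answer: B[E][E][E]

Derivation:
Step 0: B
Step 1: B[E]
Step 2: B[E][E]
Step 3: B[E][E][E]


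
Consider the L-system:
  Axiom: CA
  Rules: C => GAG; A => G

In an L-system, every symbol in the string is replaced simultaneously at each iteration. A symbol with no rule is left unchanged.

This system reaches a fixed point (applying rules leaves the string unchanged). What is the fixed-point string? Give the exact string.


Step 0: CA
Step 1: GAGG
Step 2: GGGG
Step 3: GGGG  (unchanged — fixed point at step 2)

Answer: GGGG


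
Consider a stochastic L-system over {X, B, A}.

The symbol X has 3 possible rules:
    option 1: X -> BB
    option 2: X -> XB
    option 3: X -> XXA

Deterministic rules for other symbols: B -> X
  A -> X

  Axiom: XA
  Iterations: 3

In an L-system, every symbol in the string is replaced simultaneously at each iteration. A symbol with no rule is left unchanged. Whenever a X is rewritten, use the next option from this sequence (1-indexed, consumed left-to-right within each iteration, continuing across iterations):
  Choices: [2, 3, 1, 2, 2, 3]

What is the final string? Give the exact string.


Answer: XBXBXXXAXX

Derivation:
Step 0: XA
Step 1: XBX  (used choices [2])
Step 2: XXAXBB  (used choices [3, 1])
Step 3: XBXBXXXAXX  (used choices [2, 2, 3])


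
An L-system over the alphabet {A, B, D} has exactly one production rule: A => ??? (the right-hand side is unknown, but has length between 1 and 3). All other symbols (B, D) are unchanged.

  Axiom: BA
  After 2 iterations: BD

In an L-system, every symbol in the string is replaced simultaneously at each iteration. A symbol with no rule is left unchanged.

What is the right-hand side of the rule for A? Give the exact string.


Answer: D

Derivation:
Trying A => D:
  Step 0: BA
  Step 1: BD
  Step 2: BD
Matches the given result.


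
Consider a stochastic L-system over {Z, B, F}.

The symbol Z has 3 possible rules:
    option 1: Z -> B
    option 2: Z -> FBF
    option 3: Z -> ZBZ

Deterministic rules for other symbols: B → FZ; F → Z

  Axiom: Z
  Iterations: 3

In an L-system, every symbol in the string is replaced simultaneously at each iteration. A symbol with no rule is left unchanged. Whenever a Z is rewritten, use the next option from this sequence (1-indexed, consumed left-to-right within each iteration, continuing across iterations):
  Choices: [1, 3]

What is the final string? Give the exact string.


Answer: ZZBZ

Derivation:
Step 0: Z
Step 1: B  (used choices [1])
Step 2: FZ  (used choices [])
Step 3: ZZBZ  (used choices [3])


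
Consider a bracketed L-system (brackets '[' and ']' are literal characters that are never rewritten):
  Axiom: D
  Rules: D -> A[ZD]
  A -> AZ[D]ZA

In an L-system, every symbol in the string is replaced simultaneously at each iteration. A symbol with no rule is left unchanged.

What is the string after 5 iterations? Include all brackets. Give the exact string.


Step 0: D
Step 1: A[ZD]
Step 2: AZ[D]ZA[ZA[ZD]]
Step 3: AZ[D]ZAZ[A[ZD]]ZAZ[D]ZA[ZAZ[D]ZA[ZA[ZD]]]
Step 4: AZ[D]ZAZ[A[ZD]]ZAZ[D]ZAZ[AZ[D]ZA[ZA[ZD]]]ZAZ[D]ZAZ[A[ZD]]ZAZ[D]ZA[ZAZ[D]ZAZ[A[ZD]]ZAZ[D]ZA[ZAZ[D]ZA[ZA[ZD]]]]
Step 5: AZ[D]ZAZ[A[ZD]]ZAZ[D]ZAZ[AZ[D]ZA[ZA[ZD]]]ZAZ[D]ZAZ[A[ZD]]ZAZ[D]ZAZ[AZ[D]ZAZ[A[ZD]]ZAZ[D]ZA[ZAZ[D]ZA[ZA[ZD]]]]ZAZ[D]ZAZ[A[ZD]]ZAZ[D]ZAZ[AZ[D]ZA[ZA[ZD]]]ZAZ[D]ZAZ[A[ZD]]ZAZ[D]ZA[ZAZ[D]ZAZ[A[ZD]]ZAZ[D]ZAZ[AZ[D]ZA[ZA[ZD]]]ZAZ[D]ZAZ[A[ZD]]ZAZ[D]ZA[ZAZ[D]ZAZ[A[ZD]]ZAZ[D]ZA[ZAZ[D]ZA[ZA[ZD]]]]]

Answer: AZ[D]ZAZ[A[ZD]]ZAZ[D]ZAZ[AZ[D]ZA[ZA[ZD]]]ZAZ[D]ZAZ[A[ZD]]ZAZ[D]ZAZ[AZ[D]ZAZ[A[ZD]]ZAZ[D]ZA[ZAZ[D]ZA[ZA[ZD]]]]ZAZ[D]ZAZ[A[ZD]]ZAZ[D]ZAZ[AZ[D]ZA[ZA[ZD]]]ZAZ[D]ZAZ[A[ZD]]ZAZ[D]ZA[ZAZ[D]ZAZ[A[ZD]]ZAZ[D]ZAZ[AZ[D]ZA[ZA[ZD]]]ZAZ[D]ZAZ[A[ZD]]ZAZ[D]ZA[ZAZ[D]ZAZ[A[ZD]]ZAZ[D]ZA[ZAZ[D]ZA[ZA[ZD]]]]]


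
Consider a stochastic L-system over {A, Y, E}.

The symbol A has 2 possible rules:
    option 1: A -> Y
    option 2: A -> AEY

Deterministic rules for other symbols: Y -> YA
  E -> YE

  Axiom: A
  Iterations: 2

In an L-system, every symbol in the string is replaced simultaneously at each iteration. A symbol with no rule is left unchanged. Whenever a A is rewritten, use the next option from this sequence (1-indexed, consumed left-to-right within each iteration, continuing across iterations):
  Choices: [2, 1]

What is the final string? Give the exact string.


Step 0: A
Step 1: AEY  (used choices [2])
Step 2: YYEYA  (used choices [1])

Answer: YYEYA


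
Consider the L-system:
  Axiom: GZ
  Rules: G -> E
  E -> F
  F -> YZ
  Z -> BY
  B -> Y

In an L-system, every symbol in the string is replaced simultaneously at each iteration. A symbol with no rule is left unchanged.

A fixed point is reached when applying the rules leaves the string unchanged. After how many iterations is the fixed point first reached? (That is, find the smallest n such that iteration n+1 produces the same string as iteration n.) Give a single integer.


Step 0: GZ
Step 1: EBY
Step 2: FYY
Step 3: YZYY
Step 4: YBYYY
Step 5: YYYYY
Step 6: YYYYY  (unchanged — fixed point at step 5)

Answer: 5


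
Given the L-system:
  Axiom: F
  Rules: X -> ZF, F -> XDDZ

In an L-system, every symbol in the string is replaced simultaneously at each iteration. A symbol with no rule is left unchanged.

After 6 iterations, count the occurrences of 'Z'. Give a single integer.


Answer: 6

Derivation:
Step 0: F  (0 'Z')
Step 1: XDDZ  (1 'Z')
Step 2: ZFDDZ  (2 'Z')
Step 3: ZXDDZDDZ  (3 'Z')
Step 4: ZZFDDZDDZ  (4 'Z')
Step 5: ZZXDDZDDZDDZ  (5 'Z')
Step 6: ZZZFDDZDDZDDZ  (6 'Z')


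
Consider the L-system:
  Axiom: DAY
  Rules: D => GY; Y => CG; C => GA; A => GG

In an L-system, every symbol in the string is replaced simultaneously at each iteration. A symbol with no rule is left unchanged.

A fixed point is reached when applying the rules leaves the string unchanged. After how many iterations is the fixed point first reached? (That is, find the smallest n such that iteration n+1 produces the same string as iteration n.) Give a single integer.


Step 0: DAY
Step 1: GYGGCG
Step 2: GCGGGGAG
Step 3: GGAGGGGGGG
Step 4: GGGGGGGGGGG
Step 5: GGGGGGGGGGG  (unchanged — fixed point at step 4)

Answer: 4


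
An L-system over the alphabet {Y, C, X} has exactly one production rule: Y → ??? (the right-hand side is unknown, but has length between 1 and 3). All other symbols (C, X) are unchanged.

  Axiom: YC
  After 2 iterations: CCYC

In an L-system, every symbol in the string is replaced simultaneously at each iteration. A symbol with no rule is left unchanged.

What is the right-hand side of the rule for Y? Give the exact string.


Answer: CY

Derivation:
Trying Y → CY:
  Step 0: YC
  Step 1: CYC
  Step 2: CCYC
Matches the given result.


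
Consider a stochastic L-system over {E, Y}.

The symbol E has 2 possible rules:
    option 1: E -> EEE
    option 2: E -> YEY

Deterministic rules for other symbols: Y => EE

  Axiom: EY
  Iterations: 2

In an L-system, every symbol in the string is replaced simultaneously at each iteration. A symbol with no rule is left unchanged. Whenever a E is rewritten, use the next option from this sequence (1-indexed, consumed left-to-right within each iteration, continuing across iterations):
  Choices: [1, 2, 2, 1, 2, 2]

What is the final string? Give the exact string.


Answer: YEYYEYEEEYEYYEY

Derivation:
Step 0: EY
Step 1: EEEEE  (used choices [1])
Step 2: YEYYEYEEEYEYYEY  (used choices [2, 2, 1, 2, 2])


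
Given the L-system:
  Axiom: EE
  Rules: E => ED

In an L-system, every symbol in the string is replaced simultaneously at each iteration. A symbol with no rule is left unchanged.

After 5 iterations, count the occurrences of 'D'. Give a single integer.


Answer: 10

Derivation:
Step 0: EE  (0 'D')
Step 1: EDED  (2 'D')
Step 2: EDDEDD  (4 'D')
Step 3: EDDDEDDD  (6 'D')
Step 4: EDDDDEDDDD  (8 'D')
Step 5: EDDDDDEDDDDD  (10 'D')


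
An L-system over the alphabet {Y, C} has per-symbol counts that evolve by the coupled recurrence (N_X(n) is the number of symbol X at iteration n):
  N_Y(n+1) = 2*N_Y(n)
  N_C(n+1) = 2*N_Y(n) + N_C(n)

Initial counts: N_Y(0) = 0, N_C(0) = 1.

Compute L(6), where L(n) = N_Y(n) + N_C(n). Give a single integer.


Answer: 1

Derivation:
Step 0: N_Y=0, N_C=1, L=1
Step 1: N_Y=0, N_C=1, L=1
Step 2: N_Y=0, N_C=1, L=1
Step 3: N_Y=0, N_C=1, L=1
Step 4: N_Y=0, N_C=1, L=1
Step 5: N_Y=0, N_C=1, L=1
Step 6: N_Y=0, N_C=1, L=1


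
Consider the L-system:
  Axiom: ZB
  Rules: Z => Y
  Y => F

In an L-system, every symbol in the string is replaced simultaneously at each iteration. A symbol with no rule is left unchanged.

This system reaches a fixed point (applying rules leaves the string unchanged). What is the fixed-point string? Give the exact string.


Step 0: ZB
Step 1: YB
Step 2: FB
Step 3: FB  (unchanged — fixed point at step 2)

Answer: FB


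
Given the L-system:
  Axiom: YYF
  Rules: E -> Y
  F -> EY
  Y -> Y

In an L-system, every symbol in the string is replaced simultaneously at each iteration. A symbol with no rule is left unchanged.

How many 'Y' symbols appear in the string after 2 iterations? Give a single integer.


Step 0: YYF  (2 'Y')
Step 1: YYEY  (3 'Y')
Step 2: YYYY  (4 'Y')

Answer: 4


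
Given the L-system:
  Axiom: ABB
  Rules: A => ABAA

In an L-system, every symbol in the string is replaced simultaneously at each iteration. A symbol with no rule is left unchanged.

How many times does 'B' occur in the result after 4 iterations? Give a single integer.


Answer: 42

Derivation:
Step 0: ABB  (2 'B')
Step 1: ABAABB  (3 'B')
Step 2: ABAABABAAABAABB  (6 'B')
Step 3: ABAABABAAABAABABAABABAAABAAABAABABAAABAABB  (15 'B')
Step 4: ABAABABAAABAABABAABABAAABAAABAABABAAABAABABAABABAAABAABABAABABAAABAAABAABABAAABAAABAABABAAABAABABAABABAAABAAABAABABAAABAABB  (42 'B')


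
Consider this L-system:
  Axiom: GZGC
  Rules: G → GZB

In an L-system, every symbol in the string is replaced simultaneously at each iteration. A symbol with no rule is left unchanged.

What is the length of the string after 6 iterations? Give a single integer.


Step 0: length = 4
Step 1: length = 8
Step 2: length = 12
Step 3: length = 16
Step 4: length = 20
Step 5: length = 24
Step 6: length = 28

Answer: 28


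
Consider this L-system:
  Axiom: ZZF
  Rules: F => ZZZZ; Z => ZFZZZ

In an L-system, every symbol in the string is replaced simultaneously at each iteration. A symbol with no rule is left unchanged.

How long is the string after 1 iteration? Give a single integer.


Step 0: length = 3
Step 1: length = 14

Answer: 14


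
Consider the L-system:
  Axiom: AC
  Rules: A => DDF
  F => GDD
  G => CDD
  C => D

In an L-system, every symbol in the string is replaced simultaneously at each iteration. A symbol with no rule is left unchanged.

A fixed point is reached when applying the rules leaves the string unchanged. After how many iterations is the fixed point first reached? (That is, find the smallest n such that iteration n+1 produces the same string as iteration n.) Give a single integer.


Answer: 4

Derivation:
Step 0: AC
Step 1: DDFD
Step 2: DDGDDD
Step 3: DDCDDDDD
Step 4: DDDDDDDD
Step 5: DDDDDDDD  (unchanged — fixed point at step 4)


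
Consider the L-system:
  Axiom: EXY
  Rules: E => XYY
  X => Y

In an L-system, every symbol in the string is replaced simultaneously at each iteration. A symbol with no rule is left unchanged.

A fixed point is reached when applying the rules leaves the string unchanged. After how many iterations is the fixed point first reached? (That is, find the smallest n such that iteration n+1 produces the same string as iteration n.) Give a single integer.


Answer: 2

Derivation:
Step 0: EXY
Step 1: XYYYY
Step 2: YYYYY
Step 3: YYYYY  (unchanged — fixed point at step 2)


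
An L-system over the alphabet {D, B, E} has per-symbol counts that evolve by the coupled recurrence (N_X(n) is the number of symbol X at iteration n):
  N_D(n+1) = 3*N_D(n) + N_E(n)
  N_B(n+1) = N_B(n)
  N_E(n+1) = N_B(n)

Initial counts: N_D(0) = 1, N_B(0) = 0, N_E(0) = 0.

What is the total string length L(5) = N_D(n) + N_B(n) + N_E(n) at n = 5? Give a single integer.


Step 0: N_D=1, N_B=0, N_E=0, L=1
Step 1: N_D=3, N_B=0, N_E=0, L=3
Step 2: N_D=9, N_B=0, N_E=0, L=9
Step 3: N_D=27, N_B=0, N_E=0, L=27
Step 4: N_D=81, N_B=0, N_E=0, L=81
Step 5: N_D=243, N_B=0, N_E=0, L=243

Answer: 243


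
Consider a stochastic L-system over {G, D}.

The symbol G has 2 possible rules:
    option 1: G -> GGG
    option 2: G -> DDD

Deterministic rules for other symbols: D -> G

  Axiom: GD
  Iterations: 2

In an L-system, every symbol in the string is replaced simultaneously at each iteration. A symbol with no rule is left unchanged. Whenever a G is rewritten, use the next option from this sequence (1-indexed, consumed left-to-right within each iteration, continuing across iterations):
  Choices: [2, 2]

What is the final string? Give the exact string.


Answer: GGGDDD

Derivation:
Step 0: GD
Step 1: DDDG  (used choices [2])
Step 2: GGGDDD  (used choices [2])


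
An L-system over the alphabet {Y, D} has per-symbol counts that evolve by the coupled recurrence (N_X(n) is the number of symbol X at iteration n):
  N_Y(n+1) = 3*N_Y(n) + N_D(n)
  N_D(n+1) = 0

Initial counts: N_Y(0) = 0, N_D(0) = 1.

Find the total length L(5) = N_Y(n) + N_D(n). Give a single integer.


Answer: 81

Derivation:
Step 0: N_Y=0, N_D=1, L=1
Step 1: N_Y=1, N_D=0, L=1
Step 2: N_Y=3, N_D=0, L=3
Step 3: N_Y=9, N_D=0, L=9
Step 4: N_Y=27, N_D=0, L=27
Step 5: N_Y=81, N_D=0, L=81


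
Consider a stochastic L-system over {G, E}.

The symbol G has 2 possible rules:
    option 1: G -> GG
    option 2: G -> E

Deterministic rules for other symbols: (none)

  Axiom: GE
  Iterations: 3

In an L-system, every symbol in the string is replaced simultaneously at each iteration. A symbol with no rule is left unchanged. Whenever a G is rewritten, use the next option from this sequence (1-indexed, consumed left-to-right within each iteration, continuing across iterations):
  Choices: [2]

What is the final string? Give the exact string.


Answer: EE

Derivation:
Step 0: GE
Step 1: EE  (used choices [2])
Step 2: EE  (used choices [])
Step 3: EE  (used choices [])


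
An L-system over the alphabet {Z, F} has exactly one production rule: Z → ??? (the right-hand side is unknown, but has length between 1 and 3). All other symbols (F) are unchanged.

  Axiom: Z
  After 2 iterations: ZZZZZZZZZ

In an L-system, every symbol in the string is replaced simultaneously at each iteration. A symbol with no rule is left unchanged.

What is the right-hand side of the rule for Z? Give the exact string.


Answer: ZZZ

Derivation:
Trying Z → ZZZ:
  Step 0: Z
  Step 1: ZZZ
  Step 2: ZZZZZZZZZ
Matches the given result.


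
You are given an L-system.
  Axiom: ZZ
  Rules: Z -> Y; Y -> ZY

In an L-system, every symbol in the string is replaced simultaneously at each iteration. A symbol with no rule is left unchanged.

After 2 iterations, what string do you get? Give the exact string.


Step 0: ZZ
Step 1: YY
Step 2: ZYZY

Answer: ZYZY


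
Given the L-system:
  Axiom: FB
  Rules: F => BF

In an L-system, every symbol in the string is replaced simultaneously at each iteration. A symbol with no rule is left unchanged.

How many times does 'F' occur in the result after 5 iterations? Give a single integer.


Step 0: FB  (1 'F')
Step 1: BFB  (1 'F')
Step 2: BBFB  (1 'F')
Step 3: BBBFB  (1 'F')
Step 4: BBBBFB  (1 'F')
Step 5: BBBBBFB  (1 'F')

Answer: 1


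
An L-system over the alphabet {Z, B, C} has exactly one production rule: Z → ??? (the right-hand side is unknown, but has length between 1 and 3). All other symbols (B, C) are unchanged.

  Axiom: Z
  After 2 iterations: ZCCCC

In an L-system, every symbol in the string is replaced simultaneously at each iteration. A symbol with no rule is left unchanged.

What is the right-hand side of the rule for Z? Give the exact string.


Trying Z → ZCC:
  Step 0: Z
  Step 1: ZCC
  Step 2: ZCCCC
Matches the given result.

Answer: ZCC


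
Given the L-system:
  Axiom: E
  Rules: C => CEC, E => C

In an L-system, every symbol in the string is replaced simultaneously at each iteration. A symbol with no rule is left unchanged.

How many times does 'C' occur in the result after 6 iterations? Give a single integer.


Answer: 70

Derivation:
Step 0: E  (0 'C')
Step 1: C  (1 'C')
Step 2: CEC  (2 'C')
Step 3: CECCCEC  (5 'C')
Step 4: CECCCECCECCECCCEC  (12 'C')
Step 5: CECCCECCECCECCCECCECCCECCECCCECCECCECCCEC  (29 'C')
Step 6: CECCCECCECCECCCECCECCCECCECCCECCECCECCCECCECCCECCECCECCCECCECCCECCECCECCCECCECCCECCECCCECCECCECCCEC  (70 'C')


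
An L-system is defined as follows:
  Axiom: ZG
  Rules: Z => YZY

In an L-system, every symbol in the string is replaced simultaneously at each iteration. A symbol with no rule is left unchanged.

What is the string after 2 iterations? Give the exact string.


Answer: YYZYYG

Derivation:
Step 0: ZG
Step 1: YZYG
Step 2: YYZYYG


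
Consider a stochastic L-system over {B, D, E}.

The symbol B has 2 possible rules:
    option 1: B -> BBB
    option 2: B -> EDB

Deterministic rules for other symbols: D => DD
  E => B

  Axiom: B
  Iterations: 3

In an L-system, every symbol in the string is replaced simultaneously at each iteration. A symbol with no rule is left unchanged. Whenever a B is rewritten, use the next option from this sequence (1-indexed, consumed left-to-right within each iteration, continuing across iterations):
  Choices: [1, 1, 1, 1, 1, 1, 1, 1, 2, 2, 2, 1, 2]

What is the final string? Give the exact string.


Answer: BBBBBBBBBBBBEDBEDBEDBBBBEDB

Derivation:
Step 0: B
Step 1: BBB  (used choices [1])
Step 2: BBBBBBBBB  (used choices [1, 1, 1])
Step 3: BBBBBBBBBBBBEDBEDBEDBBBBEDB  (used choices [1, 1, 1, 1, 2, 2, 2, 1, 2])


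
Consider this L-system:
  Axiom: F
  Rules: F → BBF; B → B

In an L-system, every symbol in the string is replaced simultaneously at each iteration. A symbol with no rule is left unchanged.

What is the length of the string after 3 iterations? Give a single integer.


Answer: 7

Derivation:
Step 0: length = 1
Step 1: length = 3
Step 2: length = 5
Step 3: length = 7


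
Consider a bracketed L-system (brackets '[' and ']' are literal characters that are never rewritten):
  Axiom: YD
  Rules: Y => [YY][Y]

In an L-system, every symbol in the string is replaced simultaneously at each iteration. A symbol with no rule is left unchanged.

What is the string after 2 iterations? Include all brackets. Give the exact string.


Answer: [[YY][Y][YY][Y]][[YY][Y]]D

Derivation:
Step 0: YD
Step 1: [YY][Y]D
Step 2: [[YY][Y][YY][Y]][[YY][Y]]D


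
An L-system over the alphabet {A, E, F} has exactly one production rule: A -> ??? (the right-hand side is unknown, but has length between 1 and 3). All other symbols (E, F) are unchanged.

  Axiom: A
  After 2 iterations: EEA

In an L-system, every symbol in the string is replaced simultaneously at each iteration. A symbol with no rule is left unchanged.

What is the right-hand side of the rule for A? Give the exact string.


Trying A -> EA:
  Step 0: A
  Step 1: EA
  Step 2: EEA
Matches the given result.

Answer: EA


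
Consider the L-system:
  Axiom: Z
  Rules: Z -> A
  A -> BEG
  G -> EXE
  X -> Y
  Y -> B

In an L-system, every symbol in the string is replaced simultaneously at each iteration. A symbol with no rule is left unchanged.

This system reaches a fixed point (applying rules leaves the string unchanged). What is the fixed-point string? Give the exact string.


Step 0: Z
Step 1: A
Step 2: BEG
Step 3: BEEXE
Step 4: BEEYE
Step 5: BEEBE
Step 6: BEEBE  (unchanged — fixed point at step 5)

Answer: BEEBE


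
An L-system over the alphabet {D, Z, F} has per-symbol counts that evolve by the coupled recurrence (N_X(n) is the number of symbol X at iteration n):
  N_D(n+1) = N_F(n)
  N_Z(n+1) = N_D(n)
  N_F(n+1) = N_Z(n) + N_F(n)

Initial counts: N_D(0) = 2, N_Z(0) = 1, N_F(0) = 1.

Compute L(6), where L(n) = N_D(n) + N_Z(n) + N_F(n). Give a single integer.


Answer: 34

Derivation:
Step 0: N_D=2, N_Z=1, N_F=1, L=4
Step 1: N_D=1, N_Z=2, N_F=2, L=5
Step 2: N_D=2, N_Z=1, N_F=4, L=7
Step 3: N_D=4, N_Z=2, N_F=5, L=11
Step 4: N_D=5, N_Z=4, N_F=7, L=16
Step 5: N_D=7, N_Z=5, N_F=11, L=23
Step 6: N_D=11, N_Z=7, N_F=16, L=34


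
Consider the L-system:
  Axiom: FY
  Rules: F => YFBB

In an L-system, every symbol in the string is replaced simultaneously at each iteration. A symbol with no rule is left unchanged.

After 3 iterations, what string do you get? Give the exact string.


Answer: YYYFBBBBBBY

Derivation:
Step 0: FY
Step 1: YFBBY
Step 2: YYFBBBBY
Step 3: YYYFBBBBBBY


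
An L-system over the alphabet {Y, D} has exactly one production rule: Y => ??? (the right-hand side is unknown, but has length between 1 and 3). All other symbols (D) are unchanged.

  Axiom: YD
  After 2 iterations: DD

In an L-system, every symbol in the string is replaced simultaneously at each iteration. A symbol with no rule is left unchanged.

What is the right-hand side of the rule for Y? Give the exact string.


Answer: D

Derivation:
Trying Y => D:
  Step 0: YD
  Step 1: DD
  Step 2: DD
Matches the given result.


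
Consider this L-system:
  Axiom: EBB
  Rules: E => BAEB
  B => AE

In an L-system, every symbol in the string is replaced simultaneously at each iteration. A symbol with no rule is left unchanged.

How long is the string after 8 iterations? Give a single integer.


Step 0: length = 3
Step 1: length = 8
Step 2: length = 19
Step 3: length = 40
Step 4: length = 83
Step 5: length = 168
Step 6: length = 339
Step 7: length = 680
Step 8: length = 1363

Answer: 1363


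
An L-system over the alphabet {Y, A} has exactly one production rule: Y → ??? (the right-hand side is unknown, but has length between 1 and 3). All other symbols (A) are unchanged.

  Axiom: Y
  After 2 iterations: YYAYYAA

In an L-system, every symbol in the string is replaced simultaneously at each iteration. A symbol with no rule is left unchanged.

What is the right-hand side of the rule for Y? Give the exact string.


Answer: YYA

Derivation:
Trying Y → YYA:
  Step 0: Y
  Step 1: YYA
  Step 2: YYAYYAA
Matches the given result.


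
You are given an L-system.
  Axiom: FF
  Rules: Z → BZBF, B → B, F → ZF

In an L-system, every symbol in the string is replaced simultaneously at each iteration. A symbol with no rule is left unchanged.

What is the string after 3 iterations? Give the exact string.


Step 0: FF
Step 1: ZFZF
Step 2: BZBFZFBZBFZF
Step 3: BBZBFBZFBZBFZFBBZBFBZFBZBFZF

Answer: BBZBFBZFBZBFZFBBZBFBZFBZBFZF


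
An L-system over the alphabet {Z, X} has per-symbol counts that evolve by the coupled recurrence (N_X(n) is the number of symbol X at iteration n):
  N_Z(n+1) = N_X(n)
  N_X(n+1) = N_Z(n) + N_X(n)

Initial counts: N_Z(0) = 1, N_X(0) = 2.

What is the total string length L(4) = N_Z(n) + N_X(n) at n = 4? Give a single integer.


Answer: 21

Derivation:
Step 0: N_Z=1, N_X=2, L=3
Step 1: N_Z=2, N_X=3, L=5
Step 2: N_Z=3, N_X=5, L=8
Step 3: N_Z=5, N_X=8, L=13
Step 4: N_Z=8, N_X=13, L=21


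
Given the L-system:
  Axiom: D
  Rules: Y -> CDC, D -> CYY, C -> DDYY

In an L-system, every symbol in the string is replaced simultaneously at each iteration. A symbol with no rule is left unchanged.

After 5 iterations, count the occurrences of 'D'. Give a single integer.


Answer: 120

Derivation:
Step 0: D  (1 'D')
Step 1: CYY  (0 'D')
Step 2: DDYYCDCCDC  (4 'D')
Step 3: CYYCYYCDCCDCDDYYCYYDDYYDDYYCYYDDYY  (10 'D')
Step 4: DDYYCDCCDCDDYYCDCCDCDDYYCYYDDYYDDYYCYYDDYYCYYCYYCDCCDCDDYYCDCCDCCYYCYYCDCCDCCYYCYYCDCCDCDDYYCDCCDCCYYCYYCDCCDC  (32 'D')
Step 5: CYYCYYCDCCDCDDYYCYYDDYYDDYYCYYDDYYCYYCYYCDCCDCDDYYCYYDDYYDDYYCYYDDYYCYYCYYCDCCDCDDYYCDCCDCCYYCYYCDCCDCCYYCYYCDCCDCDDYYCDCCDCCYYCYYCDCCDCDDYYCDCCDCDDYYCDCCDCDDYYCYYDDYYDDYYCYYDDYYCYYCYYCDCCDCDDYYCYYDDYYDDYYCYYDDYYDDYYCDCCDCDDYYCDCCDCDDYYCYYDDYYDDYYCYYDDYYDDYYCDCCDCDDYYCDCCDCDDYYCYYDDYYDDYYCYYDDYYCYYCYYCDCCDCDDYYCYYDDYYDDYYCYYDDYYDDYYCDCCDCDDYYCDCCDCDDYYCYYDDYYDDYYCYYDDYY  (120 'D')


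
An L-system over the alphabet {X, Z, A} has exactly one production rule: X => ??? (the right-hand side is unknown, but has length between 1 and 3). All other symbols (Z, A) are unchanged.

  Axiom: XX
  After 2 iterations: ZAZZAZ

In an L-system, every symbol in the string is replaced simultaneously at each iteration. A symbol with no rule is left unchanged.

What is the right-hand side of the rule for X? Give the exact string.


Trying X => ZAZ:
  Step 0: XX
  Step 1: ZAZZAZ
  Step 2: ZAZZAZ
Matches the given result.

Answer: ZAZ


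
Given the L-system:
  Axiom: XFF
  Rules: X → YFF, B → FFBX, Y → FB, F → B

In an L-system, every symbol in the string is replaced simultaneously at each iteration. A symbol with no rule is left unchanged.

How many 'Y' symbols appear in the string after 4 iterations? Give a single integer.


Answer: 5

Derivation:
Step 0: XFF  (0 'Y')
Step 1: YFFBB  (1 'Y')
Step 2: FBBBFFBXFFBX  (0 'Y')
Step 3: BFFBXFFBXFFBXBBFFBXYFFBBFFBXYFF  (2 'Y')
Step 4: FFBXBBFFBXYFFBBFFBXYFFBBFFBXYFFFFBXFFBXBBFFBXYFFFBBBFFBXFFBXBBFFBXYFFFBBB  (5 'Y')


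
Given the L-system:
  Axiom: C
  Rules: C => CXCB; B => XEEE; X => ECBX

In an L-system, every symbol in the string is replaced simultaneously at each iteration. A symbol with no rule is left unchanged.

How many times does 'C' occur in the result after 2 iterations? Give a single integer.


Step 0: C  (1 'C')
Step 1: CXCB  (2 'C')
Step 2: CXCBECBXCXCBXEEE  (5 'C')

Answer: 5


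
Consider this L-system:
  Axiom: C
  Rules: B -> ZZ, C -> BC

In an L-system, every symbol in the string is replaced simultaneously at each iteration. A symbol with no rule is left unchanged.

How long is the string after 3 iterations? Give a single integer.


Answer: 6

Derivation:
Step 0: length = 1
Step 1: length = 2
Step 2: length = 4
Step 3: length = 6


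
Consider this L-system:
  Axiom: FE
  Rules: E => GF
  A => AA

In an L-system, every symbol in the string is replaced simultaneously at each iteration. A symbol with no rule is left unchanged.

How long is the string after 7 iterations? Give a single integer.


Step 0: length = 2
Step 1: length = 3
Step 2: length = 3
Step 3: length = 3
Step 4: length = 3
Step 5: length = 3
Step 6: length = 3
Step 7: length = 3

Answer: 3


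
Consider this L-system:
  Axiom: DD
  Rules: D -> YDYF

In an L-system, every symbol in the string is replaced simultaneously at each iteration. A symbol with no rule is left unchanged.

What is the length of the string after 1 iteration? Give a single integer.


Answer: 8

Derivation:
Step 0: length = 2
Step 1: length = 8


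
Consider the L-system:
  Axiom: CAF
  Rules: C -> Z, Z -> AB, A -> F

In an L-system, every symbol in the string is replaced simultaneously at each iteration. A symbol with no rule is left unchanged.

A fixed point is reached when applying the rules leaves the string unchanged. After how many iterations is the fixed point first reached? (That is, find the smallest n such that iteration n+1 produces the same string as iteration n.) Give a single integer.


Answer: 3

Derivation:
Step 0: CAF
Step 1: ZFF
Step 2: ABFF
Step 3: FBFF
Step 4: FBFF  (unchanged — fixed point at step 3)


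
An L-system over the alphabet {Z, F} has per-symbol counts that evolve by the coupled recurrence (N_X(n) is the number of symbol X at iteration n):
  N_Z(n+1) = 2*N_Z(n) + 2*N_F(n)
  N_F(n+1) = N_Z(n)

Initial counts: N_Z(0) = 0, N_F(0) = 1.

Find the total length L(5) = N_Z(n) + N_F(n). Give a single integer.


Answer: 120

Derivation:
Step 0: N_Z=0, N_F=1, L=1
Step 1: N_Z=2, N_F=0, L=2
Step 2: N_Z=4, N_F=2, L=6
Step 3: N_Z=12, N_F=4, L=16
Step 4: N_Z=32, N_F=12, L=44
Step 5: N_Z=88, N_F=32, L=120


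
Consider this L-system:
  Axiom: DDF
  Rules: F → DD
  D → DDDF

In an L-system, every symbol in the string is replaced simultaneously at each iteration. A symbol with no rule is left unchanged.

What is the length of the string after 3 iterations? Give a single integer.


Answer: 128

Derivation:
Step 0: length = 3
Step 1: length = 10
Step 2: length = 36
Step 3: length = 128


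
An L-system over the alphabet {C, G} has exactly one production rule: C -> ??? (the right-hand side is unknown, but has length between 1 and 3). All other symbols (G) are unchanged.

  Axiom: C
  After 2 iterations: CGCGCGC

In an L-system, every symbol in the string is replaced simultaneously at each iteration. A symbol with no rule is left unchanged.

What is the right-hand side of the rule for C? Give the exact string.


Trying C -> CGC:
  Step 0: C
  Step 1: CGC
  Step 2: CGCGCGC
Matches the given result.

Answer: CGC


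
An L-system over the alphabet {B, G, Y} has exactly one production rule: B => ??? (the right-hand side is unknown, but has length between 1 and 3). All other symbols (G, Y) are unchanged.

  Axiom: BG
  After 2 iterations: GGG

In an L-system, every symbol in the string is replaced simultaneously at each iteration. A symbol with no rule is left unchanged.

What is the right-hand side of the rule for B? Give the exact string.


Trying B => GG:
  Step 0: BG
  Step 1: GGG
  Step 2: GGG
Matches the given result.

Answer: GG


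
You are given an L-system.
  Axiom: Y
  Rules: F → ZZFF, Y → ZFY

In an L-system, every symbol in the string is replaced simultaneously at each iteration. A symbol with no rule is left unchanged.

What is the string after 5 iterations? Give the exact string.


Step 0: Y
Step 1: ZFY
Step 2: ZZZFFZFY
Step 3: ZZZZZFFZZFFZZZFFZFY
Step 4: ZZZZZZZFFZZFFZZZZFFZZFFZZZZZFFZZFFZZZFFZFY
Step 5: ZZZZZZZZZFFZZFFZZZZFFZZFFZZZZZZFFZZFFZZZZFFZZFFZZZZZZZFFZZFFZZZZFFZZFFZZZZZFFZZFFZZZFFZFY

Answer: ZZZZZZZZZFFZZFFZZZZFFZZFFZZZZZZFFZZFFZZZZFFZZFFZZZZZZZFFZZFFZZZZFFZZFFZZZZZFFZZFFZZZFFZFY


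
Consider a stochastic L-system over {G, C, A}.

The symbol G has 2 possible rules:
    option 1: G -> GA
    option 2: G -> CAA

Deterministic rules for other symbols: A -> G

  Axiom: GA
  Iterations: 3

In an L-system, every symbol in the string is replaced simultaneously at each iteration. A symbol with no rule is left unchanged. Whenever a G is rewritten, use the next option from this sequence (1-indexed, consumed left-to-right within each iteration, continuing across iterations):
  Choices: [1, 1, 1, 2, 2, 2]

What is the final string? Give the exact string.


Answer: CAAGCAACAAG

Derivation:
Step 0: GA
Step 1: GAG  (used choices [1])
Step 2: GAGGA  (used choices [1, 1])
Step 3: CAAGCAACAAG  (used choices [2, 2, 2])


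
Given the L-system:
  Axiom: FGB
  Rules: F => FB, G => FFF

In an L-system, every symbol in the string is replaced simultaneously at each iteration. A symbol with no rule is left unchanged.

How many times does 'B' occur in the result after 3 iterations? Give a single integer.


Answer: 10

Derivation:
Step 0: FGB  (1 'B')
Step 1: FBFFFB  (2 'B')
Step 2: FBBFBFBFBB  (6 'B')
Step 3: FBBBFBBFBBFBBB  (10 'B')


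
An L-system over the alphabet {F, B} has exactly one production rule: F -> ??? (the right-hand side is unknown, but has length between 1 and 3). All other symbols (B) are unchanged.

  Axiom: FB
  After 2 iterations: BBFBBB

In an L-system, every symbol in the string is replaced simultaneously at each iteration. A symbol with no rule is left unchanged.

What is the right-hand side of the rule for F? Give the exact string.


Trying F -> BFB:
  Step 0: FB
  Step 1: BFBB
  Step 2: BBFBBB
Matches the given result.

Answer: BFB


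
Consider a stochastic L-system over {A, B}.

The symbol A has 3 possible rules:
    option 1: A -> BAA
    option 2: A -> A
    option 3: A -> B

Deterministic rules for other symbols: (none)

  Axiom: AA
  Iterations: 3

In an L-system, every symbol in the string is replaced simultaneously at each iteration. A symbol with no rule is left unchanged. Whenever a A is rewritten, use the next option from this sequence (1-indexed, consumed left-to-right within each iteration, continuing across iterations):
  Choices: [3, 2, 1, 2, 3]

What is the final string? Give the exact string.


Step 0: AA
Step 1: BA  (used choices [3, 2])
Step 2: BBAA  (used choices [1])
Step 3: BBAB  (used choices [2, 3])

Answer: BBAB


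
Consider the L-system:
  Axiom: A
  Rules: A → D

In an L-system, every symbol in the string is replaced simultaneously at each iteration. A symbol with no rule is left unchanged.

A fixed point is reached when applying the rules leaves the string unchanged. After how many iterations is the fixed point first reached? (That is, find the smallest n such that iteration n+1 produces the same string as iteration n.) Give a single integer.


Step 0: A
Step 1: D
Step 2: D  (unchanged — fixed point at step 1)

Answer: 1


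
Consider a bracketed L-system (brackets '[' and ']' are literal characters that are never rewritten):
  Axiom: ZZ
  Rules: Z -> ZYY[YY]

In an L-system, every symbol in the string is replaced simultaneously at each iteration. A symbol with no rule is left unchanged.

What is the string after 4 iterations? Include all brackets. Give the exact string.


Answer: ZYY[YY]YY[YY]YY[YY]YY[YY]ZYY[YY]YY[YY]YY[YY]YY[YY]

Derivation:
Step 0: ZZ
Step 1: ZYY[YY]ZYY[YY]
Step 2: ZYY[YY]YY[YY]ZYY[YY]YY[YY]
Step 3: ZYY[YY]YY[YY]YY[YY]ZYY[YY]YY[YY]YY[YY]
Step 4: ZYY[YY]YY[YY]YY[YY]YY[YY]ZYY[YY]YY[YY]YY[YY]YY[YY]


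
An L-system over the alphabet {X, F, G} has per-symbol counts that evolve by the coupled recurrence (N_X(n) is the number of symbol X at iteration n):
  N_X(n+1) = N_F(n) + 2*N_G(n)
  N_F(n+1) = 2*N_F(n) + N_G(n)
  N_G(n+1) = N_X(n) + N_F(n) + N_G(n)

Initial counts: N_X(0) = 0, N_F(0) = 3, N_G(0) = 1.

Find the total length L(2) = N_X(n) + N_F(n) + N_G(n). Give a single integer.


Step 0: N_X=0, N_F=3, N_G=1, L=4
Step 1: N_X=5, N_F=7, N_G=4, L=16
Step 2: N_X=15, N_F=18, N_G=16, L=49

Answer: 49


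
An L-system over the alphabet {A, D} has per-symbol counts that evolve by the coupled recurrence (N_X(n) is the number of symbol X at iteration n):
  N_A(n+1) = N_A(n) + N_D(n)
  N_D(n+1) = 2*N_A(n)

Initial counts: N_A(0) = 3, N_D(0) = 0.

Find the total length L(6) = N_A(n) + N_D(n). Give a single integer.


Step 0: N_A=3, N_D=0, L=3
Step 1: N_A=3, N_D=6, L=9
Step 2: N_A=9, N_D=6, L=15
Step 3: N_A=15, N_D=18, L=33
Step 4: N_A=33, N_D=30, L=63
Step 5: N_A=63, N_D=66, L=129
Step 6: N_A=129, N_D=126, L=255

Answer: 255


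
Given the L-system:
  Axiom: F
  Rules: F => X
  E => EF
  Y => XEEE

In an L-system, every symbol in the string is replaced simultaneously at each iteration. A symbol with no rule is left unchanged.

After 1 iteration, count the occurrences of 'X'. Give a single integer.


Answer: 1

Derivation:
Step 0: F  (0 'X')
Step 1: X  (1 'X')


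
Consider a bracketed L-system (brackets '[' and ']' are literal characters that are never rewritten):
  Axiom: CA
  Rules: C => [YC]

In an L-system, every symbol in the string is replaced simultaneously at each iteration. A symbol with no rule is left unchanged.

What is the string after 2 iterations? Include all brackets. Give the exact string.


Answer: [Y[YC]]A

Derivation:
Step 0: CA
Step 1: [YC]A
Step 2: [Y[YC]]A


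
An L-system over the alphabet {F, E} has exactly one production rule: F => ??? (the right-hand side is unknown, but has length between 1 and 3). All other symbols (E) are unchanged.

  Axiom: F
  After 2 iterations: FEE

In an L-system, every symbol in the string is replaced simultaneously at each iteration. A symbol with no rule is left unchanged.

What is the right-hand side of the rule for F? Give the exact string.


Trying F => FE:
  Step 0: F
  Step 1: FE
  Step 2: FEE
Matches the given result.

Answer: FE


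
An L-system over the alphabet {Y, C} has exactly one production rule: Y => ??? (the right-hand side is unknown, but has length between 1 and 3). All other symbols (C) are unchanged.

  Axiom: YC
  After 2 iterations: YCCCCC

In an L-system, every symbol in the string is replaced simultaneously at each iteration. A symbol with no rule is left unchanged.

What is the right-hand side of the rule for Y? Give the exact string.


Answer: YCC

Derivation:
Trying Y => YCC:
  Step 0: YC
  Step 1: YCCC
  Step 2: YCCCCC
Matches the given result.


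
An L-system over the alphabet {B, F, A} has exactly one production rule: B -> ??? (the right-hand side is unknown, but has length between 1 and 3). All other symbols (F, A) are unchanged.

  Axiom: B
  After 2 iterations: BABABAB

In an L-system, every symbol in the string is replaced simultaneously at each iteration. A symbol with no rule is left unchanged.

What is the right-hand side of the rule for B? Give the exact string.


Answer: BAB

Derivation:
Trying B -> BAB:
  Step 0: B
  Step 1: BAB
  Step 2: BABABAB
Matches the given result.


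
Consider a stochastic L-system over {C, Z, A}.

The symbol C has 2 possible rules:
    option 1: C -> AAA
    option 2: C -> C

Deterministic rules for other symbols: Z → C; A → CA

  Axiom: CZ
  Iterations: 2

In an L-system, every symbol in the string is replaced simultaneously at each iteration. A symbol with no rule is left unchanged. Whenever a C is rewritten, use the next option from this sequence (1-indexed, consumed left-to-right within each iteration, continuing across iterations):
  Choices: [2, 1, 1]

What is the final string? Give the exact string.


Step 0: CZ
Step 1: CC  (used choices [2])
Step 2: AAAAAA  (used choices [1, 1])

Answer: AAAAAA
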